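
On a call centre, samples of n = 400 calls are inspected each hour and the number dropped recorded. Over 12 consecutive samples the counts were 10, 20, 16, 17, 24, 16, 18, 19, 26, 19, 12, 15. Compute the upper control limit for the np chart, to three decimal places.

29.995

p̄ = Σdᵢ / (k·n) = 212 / (12 × 400) = 0.04417
UCL = np̄ + 3·√(np̄(1−p̄)) = 17.6667 + 3 × √(17.6667×0.95583) = 17.6667 + 3 × 4.1093 = 29.9946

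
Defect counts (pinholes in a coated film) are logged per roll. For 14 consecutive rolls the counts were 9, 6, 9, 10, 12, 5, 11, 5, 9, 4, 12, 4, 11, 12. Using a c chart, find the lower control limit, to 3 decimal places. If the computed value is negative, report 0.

0.000

c̄ = (9 + 6 + 9 + 10 + 12 + 5 + 11 + 5 + 9 + 4 + 12 + 4 + 11 + 12) / 14 = 119 / 14 = 8.5000
LCL = c̄ − 3√c̄ = 8.5000 − 3 × 2.9155 = -0.2464 → 0 (cannot be negative)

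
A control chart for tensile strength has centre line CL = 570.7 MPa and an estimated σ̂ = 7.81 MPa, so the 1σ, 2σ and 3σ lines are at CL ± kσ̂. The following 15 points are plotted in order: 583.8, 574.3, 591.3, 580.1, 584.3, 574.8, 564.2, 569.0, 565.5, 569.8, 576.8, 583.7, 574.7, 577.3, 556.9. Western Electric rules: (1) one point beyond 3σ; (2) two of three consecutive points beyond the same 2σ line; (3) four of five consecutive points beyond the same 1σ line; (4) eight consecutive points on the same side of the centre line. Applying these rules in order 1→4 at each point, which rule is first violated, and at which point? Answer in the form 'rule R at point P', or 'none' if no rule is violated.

rule 3 at point 5

Zone of each point (C = within 1σ̂, B = 1σ̂–2σ̂, A = 2σ̂–3σ̂, * = beyond 3σ̂; sign = side of CL): 1:+B, 2:+C, 3:+A, 4:+B, 5:+B, 6:+C, 7:-C, 8:-C, 9:-C, 10:-C, 11:+C, 12:+B, 13:+C, 14:+C, 15:-B
Rule 3 (four of five consecutive points beyond the same 1σ limit) is satisfied at point 5.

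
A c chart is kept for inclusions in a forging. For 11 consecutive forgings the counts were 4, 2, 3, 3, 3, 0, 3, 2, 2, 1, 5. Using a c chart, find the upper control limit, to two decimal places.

7.33

c̄ = (4 + 2 + 3 + 3 + 3 + 0 + 3 + 2 + 2 + 1 + 5) / 11 = 28 / 11 = 2.5455
UCL = c̄ + 3√c̄ = 2.5455 + 3 × √2.5455 = 2.5455 + 3 × 1.5954 = 7.3318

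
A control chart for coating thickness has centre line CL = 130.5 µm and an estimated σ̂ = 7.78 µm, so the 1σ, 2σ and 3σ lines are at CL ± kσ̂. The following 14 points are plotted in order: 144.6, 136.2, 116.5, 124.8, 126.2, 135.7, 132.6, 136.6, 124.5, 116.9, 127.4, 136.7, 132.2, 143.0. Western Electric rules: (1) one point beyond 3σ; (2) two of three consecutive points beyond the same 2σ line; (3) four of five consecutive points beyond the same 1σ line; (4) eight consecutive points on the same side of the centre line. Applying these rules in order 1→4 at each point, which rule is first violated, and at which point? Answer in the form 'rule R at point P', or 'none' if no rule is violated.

none

Zone of each point (C = within 1σ̂, B = 1σ̂–2σ̂, A = 2σ̂–3σ̂, * = beyond 3σ̂; sign = side of CL): 1:+B, 2:+C, 3:-B, 4:-C, 5:-C, 6:+C, 7:+C, 8:+C, 9:-C, 10:-B, 11:-C, 12:+C, 13:+C, 14:+B
No rule fires across all 14 points.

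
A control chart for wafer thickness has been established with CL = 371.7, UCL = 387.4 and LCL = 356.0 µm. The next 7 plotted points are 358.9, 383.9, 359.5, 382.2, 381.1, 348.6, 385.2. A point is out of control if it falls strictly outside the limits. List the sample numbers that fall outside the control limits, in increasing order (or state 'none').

Compare each point to [356.0, 387.4]: sample 6 = 348.6 < LCL.

6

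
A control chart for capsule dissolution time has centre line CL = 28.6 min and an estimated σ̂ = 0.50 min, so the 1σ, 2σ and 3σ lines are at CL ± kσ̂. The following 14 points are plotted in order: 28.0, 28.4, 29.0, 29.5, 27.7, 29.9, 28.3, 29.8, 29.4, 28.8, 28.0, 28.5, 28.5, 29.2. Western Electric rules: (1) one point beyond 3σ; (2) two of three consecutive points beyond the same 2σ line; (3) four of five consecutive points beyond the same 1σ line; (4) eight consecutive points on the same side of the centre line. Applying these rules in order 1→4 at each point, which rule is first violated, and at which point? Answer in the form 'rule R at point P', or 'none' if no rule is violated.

Zone of each point (C = within 1σ̂, B = 1σ̂–2σ̂, A = 2σ̂–3σ̂, * = beyond 3σ̂; sign = side of CL): 1:-B, 2:-C, 3:+C, 4:+B, 5:-B, 6:+A, 7:-C, 8:+A, 9:+B, 10:+C, 11:-B, 12:-C, 13:-C, 14:+B
Rule 2 (two of three consecutive points beyond the same 2σ limit) is satisfied at point 8.

rule 2 at point 8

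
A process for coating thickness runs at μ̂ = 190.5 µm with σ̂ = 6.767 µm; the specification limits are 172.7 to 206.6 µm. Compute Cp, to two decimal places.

Cp = (USL − LSL) / (6σ̂) = (206.6 − 172.7) / (6 × 6.767) = 33.9000 / 40.6020 = 0.8349

0.83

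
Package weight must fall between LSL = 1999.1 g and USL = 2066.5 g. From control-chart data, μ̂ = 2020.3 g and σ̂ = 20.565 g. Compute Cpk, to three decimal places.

Cpu = (USL − μ̂) / (3σ̂) = (2066.5 − 2020.3) / (3 × 20.565) = 0.7488; Cpl = (μ̂ − LSL) / (3σ̂) = (2020.3 − 1999.1) / (3 × 20.565) = 0.3436; Cpk = min(Cpu, Cpl) = 0.3436

0.344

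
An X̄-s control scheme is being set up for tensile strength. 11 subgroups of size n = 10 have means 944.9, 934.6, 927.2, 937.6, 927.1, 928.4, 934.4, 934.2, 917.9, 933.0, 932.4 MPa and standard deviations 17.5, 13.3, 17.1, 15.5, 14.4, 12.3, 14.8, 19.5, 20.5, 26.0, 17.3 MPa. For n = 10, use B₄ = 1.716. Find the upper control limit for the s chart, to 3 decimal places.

29.359

s̄ = (17.5 + 13.3 + 17.1 + 15.5 + 14.4 + 12.3 + 14.8 + 19.5 + 20.5 + 26.0 + 17.3) / 11 = 17.1091
UCL_s = B₄·s̄ = 1.716 × 17.1091 = 29.3592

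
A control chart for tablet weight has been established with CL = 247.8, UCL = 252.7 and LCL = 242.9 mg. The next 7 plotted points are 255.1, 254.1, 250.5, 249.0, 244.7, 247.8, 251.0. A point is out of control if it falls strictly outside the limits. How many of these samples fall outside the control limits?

2

Compare each point to [242.9, 252.7]: sample 1 = 255.1 > UCL; sample 2 = 254.1 > UCL.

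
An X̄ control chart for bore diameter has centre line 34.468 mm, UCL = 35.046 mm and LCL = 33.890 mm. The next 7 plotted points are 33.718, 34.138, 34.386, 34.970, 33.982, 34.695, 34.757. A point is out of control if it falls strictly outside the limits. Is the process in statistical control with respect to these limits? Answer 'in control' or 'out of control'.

out of control

Compare each point to [33.890, 35.046]: sample 1 = 33.718 < LCL.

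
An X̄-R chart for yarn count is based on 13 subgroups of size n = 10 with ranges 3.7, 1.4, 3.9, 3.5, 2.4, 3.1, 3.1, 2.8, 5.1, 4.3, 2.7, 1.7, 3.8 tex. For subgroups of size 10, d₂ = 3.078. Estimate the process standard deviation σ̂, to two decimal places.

1.04

R̄ = (3.7 + 1.4 + 3.9 + 3.5 + 2.4 + 3.1 + 3.1 + 2.8 + 5.1 + 4.3 + 2.7 + 1.7 + 3.8) / 13 = 3.1923
σ̂ = R̄ / d₂ = 3.1923 / 3.078 = 1.0371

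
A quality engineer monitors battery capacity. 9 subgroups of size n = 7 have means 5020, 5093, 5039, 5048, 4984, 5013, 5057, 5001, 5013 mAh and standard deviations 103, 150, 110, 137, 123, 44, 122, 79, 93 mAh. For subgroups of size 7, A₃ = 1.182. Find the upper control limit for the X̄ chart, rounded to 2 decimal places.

X̄̄ = (5020 + 5093 + 5039 + 5048 + 4984 + 5013 + 5057 + 5001 + 5013) / 9 = 5029.7778
s̄ = (103 + 150 + 110 + 137 + 123 + 44 + 122 + 79 + 93) / 9 = 106.7778
UCL = X̄̄ + A₃·s̄ = 5029.7778 + 1.182 × 106.7778 = 5155.9891

5155.99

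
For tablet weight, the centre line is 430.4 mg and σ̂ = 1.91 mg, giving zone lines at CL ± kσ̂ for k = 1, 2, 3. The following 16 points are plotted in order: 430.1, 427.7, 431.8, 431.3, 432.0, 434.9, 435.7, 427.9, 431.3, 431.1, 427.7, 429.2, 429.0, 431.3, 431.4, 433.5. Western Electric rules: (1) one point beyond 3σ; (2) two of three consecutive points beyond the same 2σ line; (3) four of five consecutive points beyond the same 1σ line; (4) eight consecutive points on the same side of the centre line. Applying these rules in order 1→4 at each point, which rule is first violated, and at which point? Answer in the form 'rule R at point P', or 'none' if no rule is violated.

Zone of each point (C = within 1σ̂, B = 1σ̂–2σ̂, A = 2σ̂–3σ̂, * = beyond 3σ̂; sign = side of CL): 1:-C, 2:-B, 3:+C, 4:+C, 5:+C, 6:+A, 7:+A, 8:-B, 9:+C, 10:+C, 11:-B, 12:-C, 13:-C, 14:+C, 15:+C, 16:+B
Rule 2 (two of three consecutive points beyond the same 2σ limit) is satisfied at point 7.

rule 2 at point 7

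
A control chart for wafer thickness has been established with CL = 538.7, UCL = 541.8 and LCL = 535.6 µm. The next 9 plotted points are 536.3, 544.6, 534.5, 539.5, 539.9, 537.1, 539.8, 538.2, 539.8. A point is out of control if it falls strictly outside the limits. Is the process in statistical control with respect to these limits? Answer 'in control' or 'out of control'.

out of control

Compare each point to [535.6, 541.8]: sample 2 = 544.6 > UCL; sample 3 = 534.5 < LCL.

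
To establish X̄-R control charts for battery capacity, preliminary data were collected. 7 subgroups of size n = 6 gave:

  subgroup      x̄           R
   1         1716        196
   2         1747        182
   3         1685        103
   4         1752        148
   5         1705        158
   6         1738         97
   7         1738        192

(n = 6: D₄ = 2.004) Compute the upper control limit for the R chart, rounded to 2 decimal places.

R̄ = (196 + 182 + 103 + 148 + 158 + 97 + 192) / 7 = 1076.0000 / 7 = 153.7143
UCL_R = D₄·R̄ = 2.004 × 153.7143 = 308.0434

308.04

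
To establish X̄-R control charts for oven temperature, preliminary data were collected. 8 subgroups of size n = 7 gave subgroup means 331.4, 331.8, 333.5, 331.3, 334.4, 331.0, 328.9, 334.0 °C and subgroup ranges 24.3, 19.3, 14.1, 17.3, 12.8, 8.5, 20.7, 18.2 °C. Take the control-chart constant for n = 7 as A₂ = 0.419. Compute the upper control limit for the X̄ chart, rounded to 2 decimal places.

X̄̄ = (331.4 + 331.8 + 333.5 + 331.3 + 334.4 + 331.0 + 328.9 + 334.0) / 8 = 2656.3000 / 8 = 332.0375
R̄ = (24.3 + 19.3 + 14.1 + 17.3 + 12.8 + 8.5 + 20.7 + 18.2) / 8 = 135.2000 / 8 = 16.9000
UCL = X̄̄ + A₂·R̄ = 332.0375 + 0.419 × 16.9000 = 339.1186

339.12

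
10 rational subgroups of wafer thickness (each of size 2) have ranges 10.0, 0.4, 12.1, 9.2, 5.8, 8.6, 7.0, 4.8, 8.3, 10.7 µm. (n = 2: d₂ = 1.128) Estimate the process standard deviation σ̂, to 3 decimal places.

R̄ = (10.0 + 0.4 + 12.1 + 9.2 + 5.8 + 8.6 + 7.0 + 4.8 + 8.3 + 10.7) / 10 = 7.6900
σ̂ = R̄ / d₂ = 7.6900 / 1.128 = 6.8174

6.817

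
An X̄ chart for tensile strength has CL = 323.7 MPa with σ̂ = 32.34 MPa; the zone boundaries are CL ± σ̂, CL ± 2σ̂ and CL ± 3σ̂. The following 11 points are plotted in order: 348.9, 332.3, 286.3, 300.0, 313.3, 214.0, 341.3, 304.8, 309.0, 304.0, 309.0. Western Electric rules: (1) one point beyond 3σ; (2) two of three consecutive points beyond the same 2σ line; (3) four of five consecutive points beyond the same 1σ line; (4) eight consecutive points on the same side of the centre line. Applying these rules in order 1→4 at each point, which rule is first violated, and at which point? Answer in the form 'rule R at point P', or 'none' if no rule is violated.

rule 1 at point 6

Zone of each point (C = within 1σ̂, B = 1σ̂–2σ̂, A = 2σ̂–3σ̂, * = beyond 3σ̂; sign = side of CL): 1:+C, 2:+C, 3:-B, 4:-C, 5:-C, 6:-*, 7:+C, 8:-C, 9:-C, 10:-C, 11:-C
Rule 1 (one point beyond the 3σ limits) is satisfied at point 6.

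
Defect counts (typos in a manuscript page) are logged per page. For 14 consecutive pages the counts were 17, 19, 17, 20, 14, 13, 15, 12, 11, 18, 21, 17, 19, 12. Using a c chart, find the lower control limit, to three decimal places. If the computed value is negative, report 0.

4.045

c̄ = (17 + 19 + 17 + 20 + 14 + 13 + 15 + 12 + 11 + 18 + 21 + 17 + 19 + 12) / 14 = 225 / 14 = 16.0714
LCL = c̄ − 3√c̄ = 16.0714 − 3 × 4.0089 = 4.0447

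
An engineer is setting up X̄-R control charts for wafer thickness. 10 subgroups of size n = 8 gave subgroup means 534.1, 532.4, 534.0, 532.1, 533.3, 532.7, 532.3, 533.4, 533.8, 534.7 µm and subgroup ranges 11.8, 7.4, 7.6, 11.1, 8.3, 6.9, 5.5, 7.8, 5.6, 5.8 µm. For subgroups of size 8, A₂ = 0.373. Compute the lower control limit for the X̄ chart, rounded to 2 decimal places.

X̄̄ = (534.1 + 532.4 + 534.0 + 532.1 + 533.3 + 532.7 + 532.3 + 533.4 + 533.8 + 534.7) / 10 = 5332.8000 / 10 = 533.2800
R̄ = (11.8 + 7.4 + 7.6 + 11.1 + 8.3 + 6.9 + 5.5 + 7.8 + 5.6 + 5.8) / 10 = 77.8000 / 10 = 7.7800
LCL = X̄̄ − A₂·R̄ = 533.2800 − 0.373 × 7.7800 = 530.3781

530.38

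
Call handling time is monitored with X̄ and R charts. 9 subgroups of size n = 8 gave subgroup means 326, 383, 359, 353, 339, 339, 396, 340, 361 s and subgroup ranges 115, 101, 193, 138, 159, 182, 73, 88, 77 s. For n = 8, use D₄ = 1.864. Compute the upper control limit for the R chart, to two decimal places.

R̄ = (115 + 101 + 193 + 138 + 159 + 182 + 73 + 88 + 77) / 9 = 1126.0000 / 9 = 125.1111
UCL_R = D₄·R̄ = 1.864 × 125.1111 = 233.2071

233.21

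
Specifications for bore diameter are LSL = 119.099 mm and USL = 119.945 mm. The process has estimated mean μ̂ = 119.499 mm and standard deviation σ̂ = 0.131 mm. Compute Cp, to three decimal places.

1.076

Cp = (USL − LSL) / (6σ̂) = (119.945 − 119.099) / (6 × 0.131) = 0.8460 / 0.7860 = 1.0763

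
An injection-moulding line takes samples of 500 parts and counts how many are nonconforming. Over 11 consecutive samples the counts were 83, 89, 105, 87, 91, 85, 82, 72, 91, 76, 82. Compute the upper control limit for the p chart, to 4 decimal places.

p̄ = Σdᵢ / (k·n) = 943 / (11 × 500) = 0.17145
UCL = p̄ + 3·√(p̄(1−p̄)/n) = 0.17145 + 3 × √(0.17145×0.82855/500) = 0.17145 + 3 × 0.01686 = 0.22202

0.2220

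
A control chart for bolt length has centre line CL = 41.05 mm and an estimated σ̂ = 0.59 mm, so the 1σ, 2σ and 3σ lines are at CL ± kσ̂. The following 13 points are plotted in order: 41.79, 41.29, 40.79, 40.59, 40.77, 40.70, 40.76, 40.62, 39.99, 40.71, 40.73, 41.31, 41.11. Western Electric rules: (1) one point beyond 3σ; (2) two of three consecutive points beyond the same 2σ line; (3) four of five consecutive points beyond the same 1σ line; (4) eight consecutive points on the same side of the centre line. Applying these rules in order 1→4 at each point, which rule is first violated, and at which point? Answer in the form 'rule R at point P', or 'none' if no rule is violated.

Zone of each point (C = within 1σ̂, B = 1σ̂–2σ̂, A = 2σ̂–3σ̂, * = beyond 3σ̂; sign = side of CL): 1:+B, 2:+C, 3:-C, 4:-C, 5:-C, 6:-C, 7:-C, 8:-C, 9:-B, 10:-C, 11:-C, 12:+C, 13:+C
Rule 4 (eight consecutive points on the same side of the centre line) is satisfied at point 10.

rule 4 at point 10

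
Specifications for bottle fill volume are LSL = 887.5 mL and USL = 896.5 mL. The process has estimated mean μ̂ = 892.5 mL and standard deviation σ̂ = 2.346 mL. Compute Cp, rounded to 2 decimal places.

0.64

Cp = (USL − LSL) / (6σ̂) = (896.5 − 887.5) / (6 × 2.346) = 9.0000 / 14.0760 = 0.6394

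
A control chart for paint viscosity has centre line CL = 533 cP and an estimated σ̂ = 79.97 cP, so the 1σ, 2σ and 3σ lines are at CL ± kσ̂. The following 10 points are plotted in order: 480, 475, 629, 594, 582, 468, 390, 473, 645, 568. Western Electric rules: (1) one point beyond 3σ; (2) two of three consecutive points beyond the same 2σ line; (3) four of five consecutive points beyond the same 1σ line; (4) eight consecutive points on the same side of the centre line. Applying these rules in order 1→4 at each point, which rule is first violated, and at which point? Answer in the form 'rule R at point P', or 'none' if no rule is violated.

Zone of each point (C = within 1σ̂, B = 1σ̂–2σ̂, A = 2σ̂–3σ̂, * = beyond 3σ̂; sign = side of CL): 1:-C, 2:-C, 3:+B, 4:+C, 5:+C, 6:-C, 7:-B, 8:-C, 9:+B, 10:+C
No rule fires across all 10 points.

none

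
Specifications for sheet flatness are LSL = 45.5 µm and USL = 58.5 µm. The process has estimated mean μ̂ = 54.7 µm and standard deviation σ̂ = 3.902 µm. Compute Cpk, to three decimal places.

0.325

Cpu = (USL − μ̂) / (3σ̂) = (58.5 − 54.7) / (3 × 3.902) = 0.3246; Cpl = (μ̂ − LSL) / (3σ̂) = (54.7 − 45.5) / (3 × 3.902) = 0.7859; Cpk = min(Cpu, Cpl) = 0.3246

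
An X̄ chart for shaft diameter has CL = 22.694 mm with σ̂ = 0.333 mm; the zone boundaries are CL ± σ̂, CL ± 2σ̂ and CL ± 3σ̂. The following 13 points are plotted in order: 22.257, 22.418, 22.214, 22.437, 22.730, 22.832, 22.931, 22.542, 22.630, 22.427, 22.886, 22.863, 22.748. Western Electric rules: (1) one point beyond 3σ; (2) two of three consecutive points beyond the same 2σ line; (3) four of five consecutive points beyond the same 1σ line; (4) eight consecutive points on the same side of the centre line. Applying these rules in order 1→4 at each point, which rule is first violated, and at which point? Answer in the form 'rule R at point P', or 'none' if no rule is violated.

Zone of each point (C = within 1σ̂, B = 1σ̂–2σ̂, A = 2σ̂–3σ̂, * = beyond 3σ̂; sign = side of CL): 1:-B, 2:-C, 3:-B, 4:-C, 5:+C, 6:+C, 7:+C, 8:-C, 9:-C, 10:-C, 11:+C, 12:+C, 13:+C
No rule fires across all 13 points.

none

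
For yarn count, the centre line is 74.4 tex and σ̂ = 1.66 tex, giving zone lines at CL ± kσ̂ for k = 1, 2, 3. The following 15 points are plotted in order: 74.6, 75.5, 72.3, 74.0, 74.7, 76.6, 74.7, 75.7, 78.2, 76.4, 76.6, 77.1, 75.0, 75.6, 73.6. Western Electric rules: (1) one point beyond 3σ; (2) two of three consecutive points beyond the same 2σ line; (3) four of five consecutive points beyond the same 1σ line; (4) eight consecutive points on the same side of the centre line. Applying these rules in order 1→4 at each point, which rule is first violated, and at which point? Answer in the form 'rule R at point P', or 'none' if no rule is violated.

rule 3 at point 12

Zone of each point (C = within 1σ̂, B = 1σ̂–2σ̂, A = 2σ̂–3σ̂, * = beyond 3σ̂; sign = side of CL): 1:+C, 2:+C, 3:-B, 4:-C, 5:+C, 6:+B, 7:+C, 8:+C, 9:+A, 10:+B, 11:+B, 12:+B, 13:+C, 14:+C, 15:-C
Rule 3 (four of five consecutive points beyond the same 1σ limit) is satisfied at point 12.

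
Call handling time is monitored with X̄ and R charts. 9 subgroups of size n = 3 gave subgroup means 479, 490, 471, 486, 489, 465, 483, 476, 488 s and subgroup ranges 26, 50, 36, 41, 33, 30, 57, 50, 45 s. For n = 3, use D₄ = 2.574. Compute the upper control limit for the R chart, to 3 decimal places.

R̄ = (26 + 50 + 36 + 41 + 33 + 30 + 57 + 50 + 45) / 9 = 368.0000 / 9 = 40.8889
UCL_R = D₄·R̄ = 2.574 × 40.8889 = 105.2480

105.248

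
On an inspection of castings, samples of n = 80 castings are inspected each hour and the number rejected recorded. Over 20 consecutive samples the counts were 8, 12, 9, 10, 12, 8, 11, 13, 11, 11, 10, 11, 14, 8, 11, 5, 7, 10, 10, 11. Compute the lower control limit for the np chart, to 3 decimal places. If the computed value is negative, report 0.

1.188

p̄ = Σdᵢ / (k·n) = 202 / (20 × 80) = 0.12625
LCL = np̄ − 3·√(np̄(1−p̄)) = 10.1000 − 3 × 2.9707 = 1.1880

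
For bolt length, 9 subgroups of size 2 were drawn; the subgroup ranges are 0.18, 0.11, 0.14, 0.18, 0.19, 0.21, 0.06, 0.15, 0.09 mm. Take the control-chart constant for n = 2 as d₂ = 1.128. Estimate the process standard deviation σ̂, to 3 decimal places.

0.129

R̄ = (0.18 + 0.11 + 0.14 + 0.18 + 0.19 + 0.21 + 0.06 + 0.15 + 0.09) / 9 = 0.1456
σ̂ = R̄ / d₂ = 0.1456 / 1.128 = 0.1290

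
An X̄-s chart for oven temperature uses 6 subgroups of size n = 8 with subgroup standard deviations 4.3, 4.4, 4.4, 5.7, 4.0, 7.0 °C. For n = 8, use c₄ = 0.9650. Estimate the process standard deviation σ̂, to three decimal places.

5.147

s̄ = (4.3 + 4.4 + 4.4 + 5.7 + 4.0 + 7.0) / 6 = 4.9667
σ̂ = s̄ / c₄ = 4.9667 / 0.9650 = 5.1468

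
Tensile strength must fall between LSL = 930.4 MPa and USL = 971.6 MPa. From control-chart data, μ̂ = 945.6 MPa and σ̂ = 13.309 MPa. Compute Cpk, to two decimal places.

0.38

Cpu = (USL − μ̂) / (3σ̂) = (971.6 − 945.6) / (3 × 13.309) = 0.6512; Cpl = (μ̂ − LSL) / (3σ̂) = (945.6 − 930.4) / (3 × 13.309) = 0.3807; Cpk = min(Cpu, Cpl) = 0.3807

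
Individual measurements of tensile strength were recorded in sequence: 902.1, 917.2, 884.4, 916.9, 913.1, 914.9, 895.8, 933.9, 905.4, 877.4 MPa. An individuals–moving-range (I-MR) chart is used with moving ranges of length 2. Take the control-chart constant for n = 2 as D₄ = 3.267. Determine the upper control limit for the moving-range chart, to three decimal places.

Moving ranges: 15.1, 32.8, 32.5, 3.8, 1.8, 19.1, 38.1, 28.5, 28.0; M̄R̄ = 199.7000 / 9 = 22.1889
UCL_MR = D₄·M̄R̄ = 3.267 × 22.1889 = 72.4911

72.491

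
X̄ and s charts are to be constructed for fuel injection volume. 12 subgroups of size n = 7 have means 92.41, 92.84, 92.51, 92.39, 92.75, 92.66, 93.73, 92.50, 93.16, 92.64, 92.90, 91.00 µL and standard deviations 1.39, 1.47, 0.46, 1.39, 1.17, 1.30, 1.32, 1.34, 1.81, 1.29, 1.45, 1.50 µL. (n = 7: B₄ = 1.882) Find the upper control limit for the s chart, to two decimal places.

s̄ = (1.39 + 1.47 + 0.46 + 1.39 + 1.17 + 1.30 + 1.32 + 1.34 + 1.81 + 1.29 + 1.45 + 1.50) / 12 = 1.3242
UCL_s = B₄·s̄ = 1.882 × 1.3242 = 2.4921

2.49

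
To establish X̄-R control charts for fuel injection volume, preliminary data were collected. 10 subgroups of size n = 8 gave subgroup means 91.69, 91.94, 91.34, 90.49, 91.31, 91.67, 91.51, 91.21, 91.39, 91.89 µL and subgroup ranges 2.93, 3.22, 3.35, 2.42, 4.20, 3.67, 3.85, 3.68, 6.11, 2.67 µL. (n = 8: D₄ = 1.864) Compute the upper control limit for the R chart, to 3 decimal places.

6.729

R̄ = (2.93 + 3.22 + 3.35 + 2.42 + 4.20 + 3.67 + 3.85 + 3.68 + 6.11 + 2.67) / 10 = 36.1000 / 10 = 3.6100
UCL_R = D₄·R̄ = 1.864 × 3.6100 = 6.7290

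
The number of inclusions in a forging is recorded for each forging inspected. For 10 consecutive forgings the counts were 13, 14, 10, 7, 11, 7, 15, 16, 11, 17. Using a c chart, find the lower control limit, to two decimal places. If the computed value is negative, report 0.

1.66

c̄ = (13 + 14 + 10 + 7 + 11 + 7 + 15 + 16 + 11 + 17) / 10 = 121 / 10 = 12.1000
LCL = c̄ − 3√c̄ = 12.1000 − 3 × 3.4785 = 1.6645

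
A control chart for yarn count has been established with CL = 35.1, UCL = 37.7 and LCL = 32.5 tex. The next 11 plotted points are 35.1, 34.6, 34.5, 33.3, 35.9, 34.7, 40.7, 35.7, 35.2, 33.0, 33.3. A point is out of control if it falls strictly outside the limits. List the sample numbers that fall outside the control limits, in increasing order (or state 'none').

7

Compare each point to [32.5, 37.7]: sample 7 = 40.7 > UCL.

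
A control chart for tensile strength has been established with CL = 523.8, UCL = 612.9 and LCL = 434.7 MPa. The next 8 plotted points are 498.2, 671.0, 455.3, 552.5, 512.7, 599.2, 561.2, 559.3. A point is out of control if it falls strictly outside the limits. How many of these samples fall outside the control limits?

Compare each point to [434.7, 612.9]: sample 2 = 671.0 > UCL.

1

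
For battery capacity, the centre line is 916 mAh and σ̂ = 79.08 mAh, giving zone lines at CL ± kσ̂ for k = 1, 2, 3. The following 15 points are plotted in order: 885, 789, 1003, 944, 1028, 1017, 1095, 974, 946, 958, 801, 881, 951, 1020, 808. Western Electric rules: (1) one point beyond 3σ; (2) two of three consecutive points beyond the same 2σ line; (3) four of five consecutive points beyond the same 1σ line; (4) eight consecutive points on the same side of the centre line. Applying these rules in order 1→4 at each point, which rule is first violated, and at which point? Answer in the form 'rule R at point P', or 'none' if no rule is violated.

Zone of each point (C = within 1σ̂, B = 1σ̂–2σ̂, A = 2σ̂–3σ̂, * = beyond 3σ̂; sign = side of CL): 1:-C, 2:-B, 3:+B, 4:+C, 5:+B, 6:+B, 7:+A, 8:+C, 9:+C, 10:+C, 11:-B, 12:-C, 13:+C, 14:+B, 15:-B
Rule 3 (four of five consecutive points beyond the same 1σ limit) is satisfied at point 7.

rule 3 at point 7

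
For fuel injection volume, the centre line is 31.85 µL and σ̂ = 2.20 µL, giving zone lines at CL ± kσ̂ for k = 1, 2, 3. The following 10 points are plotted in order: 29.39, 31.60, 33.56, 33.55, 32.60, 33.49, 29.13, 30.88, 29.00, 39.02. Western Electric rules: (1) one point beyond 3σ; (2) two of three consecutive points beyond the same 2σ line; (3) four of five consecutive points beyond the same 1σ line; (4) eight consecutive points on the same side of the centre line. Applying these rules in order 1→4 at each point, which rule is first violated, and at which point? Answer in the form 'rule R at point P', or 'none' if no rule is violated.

Zone of each point (C = within 1σ̂, B = 1σ̂–2σ̂, A = 2σ̂–3σ̂, * = beyond 3σ̂; sign = side of CL): 1:-B, 2:-C, 3:+C, 4:+C, 5:+C, 6:+C, 7:-B, 8:-C, 9:-B, 10:+*
Rule 1 (one point beyond the 3σ limits) is satisfied at point 10.

rule 1 at point 10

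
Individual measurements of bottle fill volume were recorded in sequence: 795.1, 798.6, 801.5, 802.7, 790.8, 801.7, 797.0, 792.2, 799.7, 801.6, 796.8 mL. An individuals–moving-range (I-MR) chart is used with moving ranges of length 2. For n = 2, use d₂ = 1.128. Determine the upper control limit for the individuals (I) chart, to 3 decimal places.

812.361

X̄ = (795.1 + 798.6 + 801.5 + 802.7 + 790.8 + 801.7 + 797.0 + 792.2 + 799.7 + 801.6 + 796.8) / 11 = 797.9727
Moving ranges: 3.5, 2.9, 1.2, 11.9, 10.9, 4.7, 4.8, 7.5, 1.9, 4.8; M̄R̄ = 54.1000 / 10 = 5.4100
UCL = X̄ + 3·M̄R̄/d₂ = 797.9727 + 3 × 5.4100 / 1.128 = 812.3610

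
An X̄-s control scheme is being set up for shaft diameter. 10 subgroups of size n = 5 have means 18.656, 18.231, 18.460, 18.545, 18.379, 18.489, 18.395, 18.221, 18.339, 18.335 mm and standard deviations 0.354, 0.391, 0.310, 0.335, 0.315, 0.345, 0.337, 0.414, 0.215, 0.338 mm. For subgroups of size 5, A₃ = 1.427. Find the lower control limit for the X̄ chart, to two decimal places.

X̄̄ = (18.656 + 18.231 + 18.460 + 18.545 + 18.379 + 18.489 + 18.395 + 18.221 + 18.339 + 18.335) / 10 = 18.4050
s̄ = (0.354 + 0.391 + 0.310 + 0.335 + 0.315 + 0.345 + 0.337 + 0.414 + 0.215 + 0.338) / 10 = 0.3354
LCL = X̄̄ − A₃·s̄ = 18.4050 − 1.427 × 0.3354 = 17.9264

17.93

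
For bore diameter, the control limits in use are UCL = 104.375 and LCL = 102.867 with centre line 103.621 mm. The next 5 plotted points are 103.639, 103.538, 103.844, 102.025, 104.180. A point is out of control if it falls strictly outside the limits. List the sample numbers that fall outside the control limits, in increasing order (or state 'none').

4

Compare each point to [102.867, 104.375]: sample 4 = 102.025 < LCL.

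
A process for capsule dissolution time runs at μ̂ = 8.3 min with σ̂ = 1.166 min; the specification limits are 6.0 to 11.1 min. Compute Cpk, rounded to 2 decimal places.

0.66

Cpu = (USL − μ̂) / (3σ̂) = (11.1 − 8.3) / (3 × 1.166) = 0.8005; Cpl = (μ̂ − LSL) / (3σ̂) = (8.3 − 6.0) / (3 × 1.166) = 0.6575; Cpk = min(Cpu, Cpl) = 0.6575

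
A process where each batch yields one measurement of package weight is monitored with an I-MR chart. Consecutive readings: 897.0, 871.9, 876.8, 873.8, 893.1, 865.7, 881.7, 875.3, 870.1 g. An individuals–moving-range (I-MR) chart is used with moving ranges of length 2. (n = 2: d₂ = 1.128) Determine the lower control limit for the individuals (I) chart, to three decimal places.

X̄ = (897.0 + 871.9 + 876.8 + 873.8 + 893.1 + 865.7 + 881.7 + 875.3 + 870.1) / 9 = 878.3778
Moving ranges: 25.1, 4.9, 3.0, 19.3, 27.4, 16.0, 6.4, 5.2; M̄R̄ = 107.3000 / 8 = 13.4125
LCL = X̄ − 3·M̄R̄/d₂ = 878.3778 − 3 × 13.4125 / 1.128 = 842.7062

842.706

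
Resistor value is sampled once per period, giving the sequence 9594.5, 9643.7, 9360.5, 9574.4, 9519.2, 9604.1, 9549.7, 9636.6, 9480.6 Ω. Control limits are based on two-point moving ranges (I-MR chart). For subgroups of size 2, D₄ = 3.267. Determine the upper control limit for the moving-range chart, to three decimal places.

Moving ranges: 49.2, 283.2, 213.9, 55.2, 84.9, 54.4, 86.9, 156.0; M̄R̄ = 983.7000 / 8 = 122.9625
UCL_MR = D₄·M̄R̄ = 3.267 × 122.9625 = 401.7185

401.718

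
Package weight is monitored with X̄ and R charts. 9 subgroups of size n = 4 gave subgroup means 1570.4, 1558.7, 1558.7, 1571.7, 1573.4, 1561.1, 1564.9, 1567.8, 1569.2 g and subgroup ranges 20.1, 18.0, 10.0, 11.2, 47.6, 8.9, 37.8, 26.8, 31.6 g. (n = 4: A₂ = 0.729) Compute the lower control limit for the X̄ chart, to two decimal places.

X̄̄ = (1570.4 + 1558.7 + 1558.7 + 1571.7 + 1573.4 + 1561.1 + 1564.9 + 1567.8 + 1569.2) / 9 = 14095.9000 / 9 = 1566.2111
R̄ = (20.1 + 18.0 + 10.0 + 11.2 + 47.6 + 8.9 + 37.8 + 26.8 + 31.6) / 9 = 212.0000 / 9 = 23.5556
LCL = X̄̄ − A₂·R̄ = 1566.2111 − 0.729 × 23.5556 = 1549.0391

1549.04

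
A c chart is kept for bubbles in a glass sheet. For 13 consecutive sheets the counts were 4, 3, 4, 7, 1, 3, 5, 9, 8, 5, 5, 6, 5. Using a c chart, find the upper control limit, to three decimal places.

11.708

c̄ = (4 + 3 + 4 + 7 + 1 + 3 + 5 + 9 + 8 + 5 + 5 + 6 + 5) / 13 = 65 / 13 = 5.0000
UCL = c̄ + 3√c̄ = 5.0000 + 3 × √5.0000 = 5.0000 + 3 × 2.2361 = 11.7082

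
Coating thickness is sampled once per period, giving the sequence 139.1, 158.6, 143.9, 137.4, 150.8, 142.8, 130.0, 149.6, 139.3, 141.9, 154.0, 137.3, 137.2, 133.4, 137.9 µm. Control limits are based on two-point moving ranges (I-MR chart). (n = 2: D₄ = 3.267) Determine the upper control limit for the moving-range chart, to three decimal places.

33.743

Moving ranges: 19.5, 14.7, 6.5, 13.4, 8.0, 12.8, 19.6, 10.3, 2.6, 12.1, 16.7, 0.1, 3.8, 4.5; M̄R̄ = 144.6000 / 14 = 10.3286
UCL_MR = D₄·M̄R̄ = 3.267 × 10.3286 = 33.7434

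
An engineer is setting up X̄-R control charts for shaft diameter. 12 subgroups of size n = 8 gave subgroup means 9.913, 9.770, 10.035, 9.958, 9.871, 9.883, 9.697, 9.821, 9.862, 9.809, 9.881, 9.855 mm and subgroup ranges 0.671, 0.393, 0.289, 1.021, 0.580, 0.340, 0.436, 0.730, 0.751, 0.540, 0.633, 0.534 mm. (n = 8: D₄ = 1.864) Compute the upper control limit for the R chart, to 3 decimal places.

R̄ = (0.671 + 0.393 + 0.289 + 1.021 + 0.580 + 0.340 + 0.436 + 0.730 + 0.751 + 0.540 + 0.633 + 0.534) / 12 = 6.9180 / 12 = 0.5765
UCL_R = D₄·R̄ = 1.864 × 0.5765 = 1.0746

1.075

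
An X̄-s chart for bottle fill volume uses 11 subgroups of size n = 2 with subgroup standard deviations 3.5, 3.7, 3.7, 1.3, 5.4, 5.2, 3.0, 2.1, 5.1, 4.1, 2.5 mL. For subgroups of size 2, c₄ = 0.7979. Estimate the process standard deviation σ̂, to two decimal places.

s̄ = (3.5 + 3.7 + 3.7 + 1.3 + 5.4 + 5.2 + 3.0 + 2.1 + 5.1 + 4.1 + 2.5) / 11 = 3.6000
σ̂ = s̄ / c₄ = 3.6000 / 0.7979 = 4.5118

4.51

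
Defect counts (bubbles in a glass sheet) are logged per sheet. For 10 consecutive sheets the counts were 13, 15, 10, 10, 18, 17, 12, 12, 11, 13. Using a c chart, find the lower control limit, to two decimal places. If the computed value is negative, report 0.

2.24

c̄ = (13 + 15 + 10 + 10 + 18 + 17 + 12 + 12 + 11 + 13) / 10 = 131 / 10 = 13.1000
LCL = c̄ − 3√c̄ = 13.1000 − 3 × 3.6194 = 2.2418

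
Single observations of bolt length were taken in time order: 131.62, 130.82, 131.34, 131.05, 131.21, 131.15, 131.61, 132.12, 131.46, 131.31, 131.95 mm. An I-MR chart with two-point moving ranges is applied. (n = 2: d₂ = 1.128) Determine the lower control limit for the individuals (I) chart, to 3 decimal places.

130.291

X̄ = (131.62 + 130.82 + 131.34 + 131.05 + 131.21 + 131.15 + 131.61 + 132.12 + 131.46 + 131.31 + 131.95) / 11 = 131.4218
Moving ranges: 0.80, 0.52, 0.29, 0.16, 0.06, 0.46, 0.51, 0.66, 0.15, 0.64; M̄R̄ = 4.2500 / 10 = 0.4250
LCL = X̄ − 3·M̄R̄/d₂ = 131.4218 − 3 × 0.4250 / 1.128 = 130.2915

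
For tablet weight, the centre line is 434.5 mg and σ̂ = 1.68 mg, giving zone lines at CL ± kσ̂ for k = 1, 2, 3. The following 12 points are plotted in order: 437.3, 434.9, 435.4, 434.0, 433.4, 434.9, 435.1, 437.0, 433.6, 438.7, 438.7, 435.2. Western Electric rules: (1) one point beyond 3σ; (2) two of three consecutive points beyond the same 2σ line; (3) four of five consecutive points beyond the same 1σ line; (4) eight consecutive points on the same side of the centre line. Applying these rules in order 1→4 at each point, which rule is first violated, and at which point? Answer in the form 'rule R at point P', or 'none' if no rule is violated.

rule 2 at point 11

Zone of each point (C = within 1σ̂, B = 1σ̂–2σ̂, A = 2σ̂–3σ̂, * = beyond 3σ̂; sign = side of CL): 1:+B, 2:+C, 3:+C, 4:-C, 5:-C, 6:+C, 7:+C, 8:+B, 9:-C, 10:+A, 11:+A, 12:+C
Rule 2 (two of three consecutive points beyond the same 2σ limit) is satisfied at point 11.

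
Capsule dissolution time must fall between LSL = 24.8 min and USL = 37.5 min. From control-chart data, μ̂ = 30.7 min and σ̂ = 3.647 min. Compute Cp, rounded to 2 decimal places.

0.58

Cp = (USL − LSL) / (6σ̂) = (37.5 − 24.8) / (6 × 3.647) = 12.7000 / 21.8820 = 0.5804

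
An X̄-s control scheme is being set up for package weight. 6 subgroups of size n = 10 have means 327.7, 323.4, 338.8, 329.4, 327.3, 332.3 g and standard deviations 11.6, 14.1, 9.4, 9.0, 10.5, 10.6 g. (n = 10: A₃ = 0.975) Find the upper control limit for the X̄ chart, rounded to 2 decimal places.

340.41

X̄̄ = (327.7 + 323.4 + 338.8 + 329.4 + 327.3 + 332.3) / 6 = 329.8167
s̄ = (11.6 + 14.1 + 9.4 + 9.0 + 10.5 + 10.6) / 6 = 10.8667
UCL = X̄̄ + A₃·s̄ = 329.8167 + 0.975 × 10.8667 = 340.4117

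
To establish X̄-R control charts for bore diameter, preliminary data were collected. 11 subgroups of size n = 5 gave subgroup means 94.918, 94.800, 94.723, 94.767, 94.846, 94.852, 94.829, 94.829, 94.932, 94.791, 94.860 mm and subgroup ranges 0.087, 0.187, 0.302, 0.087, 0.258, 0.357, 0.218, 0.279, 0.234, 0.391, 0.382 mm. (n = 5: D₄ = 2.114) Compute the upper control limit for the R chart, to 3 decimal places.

0.535

R̄ = (0.087 + 0.187 + 0.302 + 0.087 + 0.258 + 0.357 + 0.218 + 0.279 + 0.234 + 0.391 + 0.382) / 11 = 2.7820 / 11 = 0.2529
UCL_R = D₄·R̄ = 2.114 × 0.2529 = 0.5346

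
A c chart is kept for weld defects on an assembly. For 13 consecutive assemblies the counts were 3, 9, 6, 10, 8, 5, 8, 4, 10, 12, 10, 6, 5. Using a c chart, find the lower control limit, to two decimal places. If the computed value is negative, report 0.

c̄ = (3 + 9 + 6 + 10 + 8 + 5 + 8 + 4 + 10 + 12 + 10 + 6 + 5) / 13 = 96 / 13 = 7.3846
LCL = c̄ − 3√c̄ = 7.3846 − 3 × 2.7175 = -0.7678 → 0 (cannot be negative)

0.00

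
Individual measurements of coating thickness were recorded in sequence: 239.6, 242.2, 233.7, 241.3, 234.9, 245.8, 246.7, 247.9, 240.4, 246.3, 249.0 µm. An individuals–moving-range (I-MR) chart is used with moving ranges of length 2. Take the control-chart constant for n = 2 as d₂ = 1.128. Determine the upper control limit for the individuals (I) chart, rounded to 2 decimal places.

X̄ = (239.6 + 242.2 + 233.7 + 241.3 + 234.9 + 245.8 + 246.7 + 247.9 + 240.4 + 246.3 + 249.0) / 11 = 242.5273
Moving ranges: 2.6, 8.5, 7.6, 6.4, 10.9, 0.9, 1.2, 7.5, 5.9, 2.7; M̄R̄ = 54.2000 / 10 = 5.4200
UCL = X̄ + 3·M̄R̄/d₂ = 242.5273 + 3 × 5.4200 / 1.128 = 256.9422

256.94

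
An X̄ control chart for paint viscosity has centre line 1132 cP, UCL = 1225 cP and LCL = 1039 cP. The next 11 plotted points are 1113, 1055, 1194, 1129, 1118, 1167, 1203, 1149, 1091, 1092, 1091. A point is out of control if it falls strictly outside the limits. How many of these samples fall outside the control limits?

All 11 points lie within [1039, 1225].

0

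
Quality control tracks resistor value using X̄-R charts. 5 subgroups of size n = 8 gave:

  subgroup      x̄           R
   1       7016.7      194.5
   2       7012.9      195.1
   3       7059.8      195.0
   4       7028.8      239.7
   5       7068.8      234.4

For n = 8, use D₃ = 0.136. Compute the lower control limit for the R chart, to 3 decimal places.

28.797

R̄ = (194.5 + 195.1 + 195.0 + 239.7 + 234.4) / 5 = 1058.7000 / 5 = 211.7400
LCL_R = D₃·R̄ = 0.136 × 211.7400 = 28.7966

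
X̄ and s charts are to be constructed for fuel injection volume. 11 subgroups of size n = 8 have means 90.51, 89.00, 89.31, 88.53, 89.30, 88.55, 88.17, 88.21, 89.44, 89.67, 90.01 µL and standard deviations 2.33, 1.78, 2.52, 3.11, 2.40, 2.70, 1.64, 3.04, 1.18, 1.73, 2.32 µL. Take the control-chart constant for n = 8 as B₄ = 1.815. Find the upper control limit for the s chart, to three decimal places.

s̄ = (2.33 + 1.78 + 2.52 + 3.11 + 2.40 + 2.70 + 1.64 + 3.04 + 1.18 + 1.73 + 2.32) / 11 = 2.2500
UCL_s = B₄·s̄ = 1.815 × 2.2500 = 4.0838

4.084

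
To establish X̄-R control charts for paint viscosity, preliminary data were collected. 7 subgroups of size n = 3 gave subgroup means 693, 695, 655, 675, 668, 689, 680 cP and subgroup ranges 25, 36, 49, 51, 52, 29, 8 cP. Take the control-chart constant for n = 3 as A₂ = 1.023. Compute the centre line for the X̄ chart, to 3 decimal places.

679.286

X̄̄ = (693 + 695 + 655 + 675 + 668 + 689 + 680) / 7 = 4755.0000 / 7 = 679.2857
CL = X̄̄ = 679.2857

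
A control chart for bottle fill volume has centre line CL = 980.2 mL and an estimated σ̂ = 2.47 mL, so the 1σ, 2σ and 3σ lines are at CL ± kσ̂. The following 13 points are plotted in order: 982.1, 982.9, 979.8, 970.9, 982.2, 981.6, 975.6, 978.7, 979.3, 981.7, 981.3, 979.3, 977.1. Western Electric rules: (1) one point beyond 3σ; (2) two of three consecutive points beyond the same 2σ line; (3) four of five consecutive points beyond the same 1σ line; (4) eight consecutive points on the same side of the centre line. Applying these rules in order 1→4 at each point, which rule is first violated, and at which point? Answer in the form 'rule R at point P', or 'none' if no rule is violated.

rule 1 at point 4

Zone of each point (C = within 1σ̂, B = 1σ̂–2σ̂, A = 2σ̂–3σ̂, * = beyond 3σ̂; sign = side of CL): 1:+C, 2:+B, 3:-C, 4:-*, 5:+C, 6:+C, 7:-B, 8:-C, 9:-C, 10:+C, 11:+C, 12:-C, 13:-B
Rule 1 (one point beyond the 3σ limits) is satisfied at point 4.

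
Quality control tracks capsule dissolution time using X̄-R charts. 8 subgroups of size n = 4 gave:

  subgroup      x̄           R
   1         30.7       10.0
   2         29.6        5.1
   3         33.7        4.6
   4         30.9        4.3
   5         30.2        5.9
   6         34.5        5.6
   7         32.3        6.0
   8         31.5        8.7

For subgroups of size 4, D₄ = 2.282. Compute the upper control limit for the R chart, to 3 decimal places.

R̄ = (10.0 + 5.1 + 4.6 + 4.3 + 5.9 + 5.6 + 6.0 + 8.7) / 8 = 50.2000 / 8 = 6.2750
UCL_R = D₄·R̄ = 2.282 × 6.2750 = 14.3195

14.320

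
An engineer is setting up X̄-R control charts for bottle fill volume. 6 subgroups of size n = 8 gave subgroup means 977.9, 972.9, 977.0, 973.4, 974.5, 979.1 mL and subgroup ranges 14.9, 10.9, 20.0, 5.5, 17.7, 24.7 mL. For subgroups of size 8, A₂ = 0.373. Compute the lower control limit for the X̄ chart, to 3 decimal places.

X̄̄ = (977.9 + 972.9 + 977.0 + 973.4 + 974.5 + 979.1) / 6 = 5854.8000 / 6 = 975.8000
R̄ = (14.9 + 10.9 + 20.0 + 5.5 + 17.7 + 24.7) / 6 = 93.7000 / 6 = 15.6167
LCL = X̄̄ − A₂·R̄ = 975.8000 − 0.373 × 15.6167 = 969.9750

969.975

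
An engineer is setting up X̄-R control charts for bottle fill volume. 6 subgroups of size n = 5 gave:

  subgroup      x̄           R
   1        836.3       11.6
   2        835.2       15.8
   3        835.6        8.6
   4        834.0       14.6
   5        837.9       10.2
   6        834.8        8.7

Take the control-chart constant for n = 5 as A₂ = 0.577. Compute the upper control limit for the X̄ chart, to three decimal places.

842.317

X̄̄ = (836.3 + 835.2 + 835.6 + 834.0 + 837.9 + 834.8) / 6 = 5013.8000 / 6 = 835.6333
R̄ = (11.6 + 15.8 + 8.6 + 14.6 + 10.2 + 8.7) / 6 = 69.5000 / 6 = 11.5833
UCL = X̄̄ + A₂·R̄ = 835.6333 + 0.577 × 11.5833 = 842.3169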